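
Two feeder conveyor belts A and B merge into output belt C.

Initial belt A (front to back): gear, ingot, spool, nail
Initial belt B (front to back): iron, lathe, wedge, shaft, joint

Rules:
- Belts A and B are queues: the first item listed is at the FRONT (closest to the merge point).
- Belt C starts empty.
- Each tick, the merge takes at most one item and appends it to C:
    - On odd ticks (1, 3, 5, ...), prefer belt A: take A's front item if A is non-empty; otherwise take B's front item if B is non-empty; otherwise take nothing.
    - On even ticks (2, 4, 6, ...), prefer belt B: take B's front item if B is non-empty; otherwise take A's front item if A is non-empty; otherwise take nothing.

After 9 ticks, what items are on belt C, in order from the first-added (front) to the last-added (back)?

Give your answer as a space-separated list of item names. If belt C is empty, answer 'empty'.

Answer: gear iron ingot lathe spool wedge nail shaft joint

Derivation:
Tick 1: prefer A, take gear from A; A=[ingot,spool,nail] B=[iron,lathe,wedge,shaft,joint] C=[gear]
Tick 2: prefer B, take iron from B; A=[ingot,spool,nail] B=[lathe,wedge,shaft,joint] C=[gear,iron]
Tick 3: prefer A, take ingot from A; A=[spool,nail] B=[lathe,wedge,shaft,joint] C=[gear,iron,ingot]
Tick 4: prefer B, take lathe from B; A=[spool,nail] B=[wedge,shaft,joint] C=[gear,iron,ingot,lathe]
Tick 5: prefer A, take spool from A; A=[nail] B=[wedge,shaft,joint] C=[gear,iron,ingot,lathe,spool]
Tick 6: prefer B, take wedge from B; A=[nail] B=[shaft,joint] C=[gear,iron,ingot,lathe,spool,wedge]
Tick 7: prefer A, take nail from A; A=[-] B=[shaft,joint] C=[gear,iron,ingot,lathe,spool,wedge,nail]
Tick 8: prefer B, take shaft from B; A=[-] B=[joint] C=[gear,iron,ingot,lathe,spool,wedge,nail,shaft]
Tick 9: prefer A, take joint from B; A=[-] B=[-] C=[gear,iron,ingot,lathe,spool,wedge,nail,shaft,joint]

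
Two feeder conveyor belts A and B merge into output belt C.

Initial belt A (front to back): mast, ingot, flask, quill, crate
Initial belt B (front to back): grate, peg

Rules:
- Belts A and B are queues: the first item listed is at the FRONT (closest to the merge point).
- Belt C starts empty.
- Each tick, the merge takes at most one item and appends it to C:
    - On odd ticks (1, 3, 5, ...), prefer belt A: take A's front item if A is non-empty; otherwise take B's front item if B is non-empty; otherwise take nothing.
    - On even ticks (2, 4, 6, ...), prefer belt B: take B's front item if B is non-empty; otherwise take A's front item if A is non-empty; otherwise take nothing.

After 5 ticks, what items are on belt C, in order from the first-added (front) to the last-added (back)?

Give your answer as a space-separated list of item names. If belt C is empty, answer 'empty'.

Answer: mast grate ingot peg flask

Derivation:
Tick 1: prefer A, take mast from A; A=[ingot,flask,quill,crate] B=[grate,peg] C=[mast]
Tick 2: prefer B, take grate from B; A=[ingot,flask,quill,crate] B=[peg] C=[mast,grate]
Tick 3: prefer A, take ingot from A; A=[flask,quill,crate] B=[peg] C=[mast,grate,ingot]
Tick 4: prefer B, take peg from B; A=[flask,quill,crate] B=[-] C=[mast,grate,ingot,peg]
Tick 5: prefer A, take flask from A; A=[quill,crate] B=[-] C=[mast,grate,ingot,peg,flask]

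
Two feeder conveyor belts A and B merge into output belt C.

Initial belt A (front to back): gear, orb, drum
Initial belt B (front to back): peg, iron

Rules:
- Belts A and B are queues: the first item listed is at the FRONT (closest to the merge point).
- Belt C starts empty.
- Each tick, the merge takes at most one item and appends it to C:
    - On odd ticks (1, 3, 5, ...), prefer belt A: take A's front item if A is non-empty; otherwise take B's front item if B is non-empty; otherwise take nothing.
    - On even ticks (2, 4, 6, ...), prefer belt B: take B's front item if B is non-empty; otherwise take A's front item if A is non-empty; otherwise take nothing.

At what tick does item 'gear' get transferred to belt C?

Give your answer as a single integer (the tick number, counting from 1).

Tick 1: prefer A, take gear from A; A=[orb,drum] B=[peg,iron] C=[gear]

Answer: 1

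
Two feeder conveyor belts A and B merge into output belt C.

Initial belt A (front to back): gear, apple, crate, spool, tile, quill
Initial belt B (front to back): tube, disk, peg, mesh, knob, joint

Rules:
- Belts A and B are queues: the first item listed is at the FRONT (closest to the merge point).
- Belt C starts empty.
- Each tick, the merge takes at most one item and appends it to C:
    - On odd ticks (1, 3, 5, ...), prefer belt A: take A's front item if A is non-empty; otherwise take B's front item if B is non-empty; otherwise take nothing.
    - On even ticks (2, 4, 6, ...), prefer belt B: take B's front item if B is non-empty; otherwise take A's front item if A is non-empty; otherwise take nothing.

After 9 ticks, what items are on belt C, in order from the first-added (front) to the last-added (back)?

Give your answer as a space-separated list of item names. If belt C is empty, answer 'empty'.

Tick 1: prefer A, take gear from A; A=[apple,crate,spool,tile,quill] B=[tube,disk,peg,mesh,knob,joint] C=[gear]
Tick 2: prefer B, take tube from B; A=[apple,crate,spool,tile,quill] B=[disk,peg,mesh,knob,joint] C=[gear,tube]
Tick 3: prefer A, take apple from A; A=[crate,spool,tile,quill] B=[disk,peg,mesh,knob,joint] C=[gear,tube,apple]
Tick 4: prefer B, take disk from B; A=[crate,spool,tile,quill] B=[peg,mesh,knob,joint] C=[gear,tube,apple,disk]
Tick 5: prefer A, take crate from A; A=[spool,tile,quill] B=[peg,mesh,knob,joint] C=[gear,tube,apple,disk,crate]
Tick 6: prefer B, take peg from B; A=[spool,tile,quill] B=[mesh,knob,joint] C=[gear,tube,apple,disk,crate,peg]
Tick 7: prefer A, take spool from A; A=[tile,quill] B=[mesh,knob,joint] C=[gear,tube,apple,disk,crate,peg,spool]
Tick 8: prefer B, take mesh from B; A=[tile,quill] B=[knob,joint] C=[gear,tube,apple,disk,crate,peg,spool,mesh]
Tick 9: prefer A, take tile from A; A=[quill] B=[knob,joint] C=[gear,tube,apple,disk,crate,peg,spool,mesh,tile]

Answer: gear tube apple disk crate peg spool mesh tile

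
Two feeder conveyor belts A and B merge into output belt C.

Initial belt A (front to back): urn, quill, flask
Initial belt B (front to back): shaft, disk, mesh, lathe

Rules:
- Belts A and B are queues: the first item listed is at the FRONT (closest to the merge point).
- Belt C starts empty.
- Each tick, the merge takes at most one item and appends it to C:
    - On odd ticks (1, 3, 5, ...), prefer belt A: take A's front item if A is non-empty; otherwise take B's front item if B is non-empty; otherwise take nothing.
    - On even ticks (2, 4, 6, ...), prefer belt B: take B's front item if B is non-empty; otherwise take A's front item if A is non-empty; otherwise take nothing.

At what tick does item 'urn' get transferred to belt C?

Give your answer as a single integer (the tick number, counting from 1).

Answer: 1

Derivation:
Tick 1: prefer A, take urn from A; A=[quill,flask] B=[shaft,disk,mesh,lathe] C=[urn]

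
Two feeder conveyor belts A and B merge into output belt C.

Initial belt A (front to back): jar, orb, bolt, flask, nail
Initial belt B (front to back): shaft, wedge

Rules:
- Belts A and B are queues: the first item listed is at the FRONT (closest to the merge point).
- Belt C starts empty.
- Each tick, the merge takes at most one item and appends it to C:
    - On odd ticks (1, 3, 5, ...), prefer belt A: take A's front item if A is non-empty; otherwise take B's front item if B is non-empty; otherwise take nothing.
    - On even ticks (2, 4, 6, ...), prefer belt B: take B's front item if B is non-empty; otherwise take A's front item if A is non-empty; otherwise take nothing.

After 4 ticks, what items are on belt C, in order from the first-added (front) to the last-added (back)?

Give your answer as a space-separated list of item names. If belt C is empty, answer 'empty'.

Answer: jar shaft orb wedge

Derivation:
Tick 1: prefer A, take jar from A; A=[orb,bolt,flask,nail] B=[shaft,wedge] C=[jar]
Tick 2: prefer B, take shaft from B; A=[orb,bolt,flask,nail] B=[wedge] C=[jar,shaft]
Tick 3: prefer A, take orb from A; A=[bolt,flask,nail] B=[wedge] C=[jar,shaft,orb]
Tick 4: prefer B, take wedge from B; A=[bolt,flask,nail] B=[-] C=[jar,shaft,orb,wedge]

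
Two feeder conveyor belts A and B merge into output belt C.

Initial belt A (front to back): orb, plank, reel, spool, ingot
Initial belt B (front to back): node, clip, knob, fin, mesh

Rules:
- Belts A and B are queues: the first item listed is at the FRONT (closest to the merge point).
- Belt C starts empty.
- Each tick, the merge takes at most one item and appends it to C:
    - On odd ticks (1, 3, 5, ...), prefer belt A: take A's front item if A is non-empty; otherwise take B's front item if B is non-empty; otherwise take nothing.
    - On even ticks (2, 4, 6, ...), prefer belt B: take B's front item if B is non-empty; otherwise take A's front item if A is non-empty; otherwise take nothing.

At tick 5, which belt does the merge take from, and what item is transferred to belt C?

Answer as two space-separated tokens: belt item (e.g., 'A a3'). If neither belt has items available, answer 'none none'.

Tick 1: prefer A, take orb from A; A=[plank,reel,spool,ingot] B=[node,clip,knob,fin,mesh] C=[orb]
Tick 2: prefer B, take node from B; A=[plank,reel,spool,ingot] B=[clip,knob,fin,mesh] C=[orb,node]
Tick 3: prefer A, take plank from A; A=[reel,spool,ingot] B=[clip,knob,fin,mesh] C=[orb,node,plank]
Tick 4: prefer B, take clip from B; A=[reel,spool,ingot] B=[knob,fin,mesh] C=[orb,node,plank,clip]
Tick 5: prefer A, take reel from A; A=[spool,ingot] B=[knob,fin,mesh] C=[orb,node,plank,clip,reel]

Answer: A reel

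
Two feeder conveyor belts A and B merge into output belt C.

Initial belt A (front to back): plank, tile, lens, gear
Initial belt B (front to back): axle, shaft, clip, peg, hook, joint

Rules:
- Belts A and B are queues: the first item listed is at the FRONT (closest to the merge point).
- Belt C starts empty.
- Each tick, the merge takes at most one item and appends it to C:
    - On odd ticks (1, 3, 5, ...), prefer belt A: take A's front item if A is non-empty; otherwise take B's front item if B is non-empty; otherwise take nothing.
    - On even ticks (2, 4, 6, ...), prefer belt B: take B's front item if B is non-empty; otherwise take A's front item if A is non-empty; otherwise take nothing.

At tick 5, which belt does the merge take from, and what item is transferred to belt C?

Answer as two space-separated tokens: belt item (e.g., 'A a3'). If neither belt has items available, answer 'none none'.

Tick 1: prefer A, take plank from A; A=[tile,lens,gear] B=[axle,shaft,clip,peg,hook,joint] C=[plank]
Tick 2: prefer B, take axle from B; A=[tile,lens,gear] B=[shaft,clip,peg,hook,joint] C=[plank,axle]
Tick 3: prefer A, take tile from A; A=[lens,gear] B=[shaft,clip,peg,hook,joint] C=[plank,axle,tile]
Tick 4: prefer B, take shaft from B; A=[lens,gear] B=[clip,peg,hook,joint] C=[plank,axle,tile,shaft]
Tick 5: prefer A, take lens from A; A=[gear] B=[clip,peg,hook,joint] C=[plank,axle,tile,shaft,lens]

Answer: A lens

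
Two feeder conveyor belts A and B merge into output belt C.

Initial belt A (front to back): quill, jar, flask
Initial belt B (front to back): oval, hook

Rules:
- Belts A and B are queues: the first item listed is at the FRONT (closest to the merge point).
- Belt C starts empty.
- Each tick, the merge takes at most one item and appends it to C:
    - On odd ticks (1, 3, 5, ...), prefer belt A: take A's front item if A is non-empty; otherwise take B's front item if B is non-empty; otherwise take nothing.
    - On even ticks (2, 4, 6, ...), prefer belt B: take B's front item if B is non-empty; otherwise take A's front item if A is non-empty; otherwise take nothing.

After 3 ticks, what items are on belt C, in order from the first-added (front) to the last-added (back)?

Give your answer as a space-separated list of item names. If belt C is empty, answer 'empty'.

Tick 1: prefer A, take quill from A; A=[jar,flask] B=[oval,hook] C=[quill]
Tick 2: prefer B, take oval from B; A=[jar,flask] B=[hook] C=[quill,oval]
Tick 3: prefer A, take jar from A; A=[flask] B=[hook] C=[quill,oval,jar]

Answer: quill oval jar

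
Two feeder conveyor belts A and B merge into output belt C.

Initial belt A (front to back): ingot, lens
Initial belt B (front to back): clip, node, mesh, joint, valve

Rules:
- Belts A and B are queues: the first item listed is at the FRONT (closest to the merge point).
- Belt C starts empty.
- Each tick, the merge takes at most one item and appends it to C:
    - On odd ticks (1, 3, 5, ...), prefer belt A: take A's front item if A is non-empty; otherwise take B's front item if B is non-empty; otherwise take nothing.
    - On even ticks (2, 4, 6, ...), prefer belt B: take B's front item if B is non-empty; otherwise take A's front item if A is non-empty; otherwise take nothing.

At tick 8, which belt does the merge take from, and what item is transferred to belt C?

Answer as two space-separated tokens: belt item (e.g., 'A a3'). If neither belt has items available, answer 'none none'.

Tick 1: prefer A, take ingot from A; A=[lens] B=[clip,node,mesh,joint,valve] C=[ingot]
Tick 2: prefer B, take clip from B; A=[lens] B=[node,mesh,joint,valve] C=[ingot,clip]
Tick 3: prefer A, take lens from A; A=[-] B=[node,mesh,joint,valve] C=[ingot,clip,lens]
Tick 4: prefer B, take node from B; A=[-] B=[mesh,joint,valve] C=[ingot,clip,lens,node]
Tick 5: prefer A, take mesh from B; A=[-] B=[joint,valve] C=[ingot,clip,lens,node,mesh]
Tick 6: prefer B, take joint from B; A=[-] B=[valve] C=[ingot,clip,lens,node,mesh,joint]
Tick 7: prefer A, take valve from B; A=[-] B=[-] C=[ingot,clip,lens,node,mesh,joint,valve]
Tick 8: prefer B, both empty, nothing taken; A=[-] B=[-] C=[ingot,clip,lens,node,mesh,joint,valve]

Answer: none none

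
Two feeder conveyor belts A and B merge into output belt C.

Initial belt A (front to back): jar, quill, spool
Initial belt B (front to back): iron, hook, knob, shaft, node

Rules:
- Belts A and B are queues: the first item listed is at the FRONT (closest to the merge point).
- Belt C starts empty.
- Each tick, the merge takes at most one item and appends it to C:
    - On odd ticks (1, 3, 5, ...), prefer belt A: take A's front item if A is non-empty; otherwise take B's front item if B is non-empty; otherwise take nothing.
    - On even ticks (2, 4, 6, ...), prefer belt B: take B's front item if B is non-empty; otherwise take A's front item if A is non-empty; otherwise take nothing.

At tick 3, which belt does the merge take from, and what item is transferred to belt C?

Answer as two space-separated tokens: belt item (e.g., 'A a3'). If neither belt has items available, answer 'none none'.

Answer: A quill

Derivation:
Tick 1: prefer A, take jar from A; A=[quill,spool] B=[iron,hook,knob,shaft,node] C=[jar]
Tick 2: prefer B, take iron from B; A=[quill,spool] B=[hook,knob,shaft,node] C=[jar,iron]
Tick 3: prefer A, take quill from A; A=[spool] B=[hook,knob,shaft,node] C=[jar,iron,quill]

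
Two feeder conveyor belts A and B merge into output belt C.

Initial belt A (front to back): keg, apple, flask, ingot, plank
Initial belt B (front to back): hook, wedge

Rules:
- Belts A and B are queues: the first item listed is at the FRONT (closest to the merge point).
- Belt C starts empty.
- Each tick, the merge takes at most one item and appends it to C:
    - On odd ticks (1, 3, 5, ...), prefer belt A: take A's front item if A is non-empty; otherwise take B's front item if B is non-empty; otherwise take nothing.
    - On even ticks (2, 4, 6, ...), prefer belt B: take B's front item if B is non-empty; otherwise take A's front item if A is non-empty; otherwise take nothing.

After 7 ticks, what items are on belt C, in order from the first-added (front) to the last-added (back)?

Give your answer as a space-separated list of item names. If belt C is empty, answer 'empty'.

Tick 1: prefer A, take keg from A; A=[apple,flask,ingot,plank] B=[hook,wedge] C=[keg]
Tick 2: prefer B, take hook from B; A=[apple,flask,ingot,plank] B=[wedge] C=[keg,hook]
Tick 3: prefer A, take apple from A; A=[flask,ingot,plank] B=[wedge] C=[keg,hook,apple]
Tick 4: prefer B, take wedge from B; A=[flask,ingot,plank] B=[-] C=[keg,hook,apple,wedge]
Tick 5: prefer A, take flask from A; A=[ingot,plank] B=[-] C=[keg,hook,apple,wedge,flask]
Tick 6: prefer B, take ingot from A; A=[plank] B=[-] C=[keg,hook,apple,wedge,flask,ingot]
Tick 7: prefer A, take plank from A; A=[-] B=[-] C=[keg,hook,apple,wedge,flask,ingot,plank]

Answer: keg hook apple wedge flask ingot plank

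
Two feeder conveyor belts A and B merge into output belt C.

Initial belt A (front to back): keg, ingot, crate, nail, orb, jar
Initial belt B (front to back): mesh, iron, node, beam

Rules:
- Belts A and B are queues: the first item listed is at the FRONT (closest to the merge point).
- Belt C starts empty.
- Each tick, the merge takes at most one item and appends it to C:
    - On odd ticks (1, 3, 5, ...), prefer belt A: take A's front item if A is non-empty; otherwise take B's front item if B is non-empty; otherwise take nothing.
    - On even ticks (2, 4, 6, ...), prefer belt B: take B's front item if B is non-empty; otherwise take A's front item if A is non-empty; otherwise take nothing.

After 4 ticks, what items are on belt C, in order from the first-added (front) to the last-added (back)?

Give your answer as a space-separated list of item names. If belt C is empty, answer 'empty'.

Answer: keg mesh ingot iron

Derivation:
Tick 1: prefer A, take keg from A; A=[ingot,crate,nail,orb,jar] B=[mesh,iron,node,beam] C=[keg]
Tick 2: prefer B, take mesh from B; A=[ingot,crate,nail,orb,jar] B=[iron,node,beam] C=[keg,mesh]
Tick 3: prefer A, take ingot from A; A=[crate,nail,orb,jar] B=[iron,node,beam] C=[keg,mesh,ingot]
Tick 4: prefer B, take iron from B; A=[crate,nail,orb,jar] B=[node,beam] C=[keg,mesh,ingot,iron]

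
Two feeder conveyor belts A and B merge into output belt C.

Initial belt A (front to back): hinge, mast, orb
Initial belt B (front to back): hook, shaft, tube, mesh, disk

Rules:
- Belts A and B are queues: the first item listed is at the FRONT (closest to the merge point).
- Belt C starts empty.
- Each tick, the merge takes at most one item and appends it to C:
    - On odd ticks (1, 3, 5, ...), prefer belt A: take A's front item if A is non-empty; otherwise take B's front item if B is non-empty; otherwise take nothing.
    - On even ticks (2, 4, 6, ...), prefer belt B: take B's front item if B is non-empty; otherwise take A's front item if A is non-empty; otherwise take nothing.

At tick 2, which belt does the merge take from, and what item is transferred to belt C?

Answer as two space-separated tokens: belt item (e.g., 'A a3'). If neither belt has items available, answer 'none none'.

Answer: B hook

Derivation:
Tick 1: prefer A, take hinge from A; A=[mast,orb] B=[hook,shaft,tube,mesh,disk] C=[hinge]
Tick 2: prefer B, take hook from B; A=[mast,orb] B=[shaft,tube,mesh,disk] C=[hinge,hook]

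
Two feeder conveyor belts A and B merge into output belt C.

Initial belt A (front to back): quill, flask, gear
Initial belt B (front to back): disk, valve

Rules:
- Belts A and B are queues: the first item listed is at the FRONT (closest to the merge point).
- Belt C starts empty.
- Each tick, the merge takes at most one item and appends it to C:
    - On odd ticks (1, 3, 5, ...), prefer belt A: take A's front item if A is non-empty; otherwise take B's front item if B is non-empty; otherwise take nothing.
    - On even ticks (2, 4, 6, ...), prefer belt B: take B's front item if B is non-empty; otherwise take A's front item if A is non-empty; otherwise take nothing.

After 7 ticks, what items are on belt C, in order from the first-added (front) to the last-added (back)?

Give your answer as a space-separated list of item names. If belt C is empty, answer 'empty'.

Answer: quill disk flask valve gear

Derivation:
Tick 1: prefer A, take quill from A; A=[flask,gear] B=[disk,valve] C=[quill]
Tick 2: prefer B, take disk from B; A=[flask,gear] B=[valve] C=[quill,disk]
Tick 3: prefer A, take flask from A; A=[gear] B=[valve] C=[quill,disk,flask]
Tick 4: prefer B, take valve from B; A=[gear] B=[-] C=[quill,disk,flask,valve]
Tick 5: prefer A, take gear from A; A=[-] B=[-] C=[quill,disk,flask,valve,gear]
Tick 6: prefer B, both empty, nothing taken; A=[-] B=[-] C=[quill,disk,flask,valve,gear]
Tick 7: prefer A, both empty, nothing taken; A=[-] B=[-] C=[quill,disk,flask,valve,gear]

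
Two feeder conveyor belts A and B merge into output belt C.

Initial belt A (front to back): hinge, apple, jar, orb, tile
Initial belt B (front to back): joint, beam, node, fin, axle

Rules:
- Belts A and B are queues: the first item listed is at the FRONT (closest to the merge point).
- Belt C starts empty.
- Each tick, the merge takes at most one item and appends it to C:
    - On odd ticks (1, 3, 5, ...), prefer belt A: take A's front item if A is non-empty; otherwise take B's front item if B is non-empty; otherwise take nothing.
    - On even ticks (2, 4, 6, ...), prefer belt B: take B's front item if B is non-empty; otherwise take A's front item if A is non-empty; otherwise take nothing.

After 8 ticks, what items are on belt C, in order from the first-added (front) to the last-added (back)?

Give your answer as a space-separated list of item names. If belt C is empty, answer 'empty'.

Answer: hinge joint apple beam jar node orb fin

Derivation:
Tick 1: prefer A, take hinge from A; A=[apple,jar,orb,tile] B=[joint,beam,node,fin,axle] C=[hinge]
Tick 2: prefer B, take joint from B; A=[apple,jar,orb,tile] B=[beam,node,fin,axle] C=[hinge,joint]
Tick 3: prefer A, take apple from A; A=[jar,orb,tile] B=[beam,node,fin,axle] C=[hinge,joint,apple]
Tick 4: prefer B, take beam from B; A=[jar,orb,tile] B=[node,fin,axle] C=[hinge,joint,apple,beam]
Tick 5: prefer A, take jar from A; A=[orb,tile] B=[node,fin,axle] C=[hinge,joint,apple,beam,jar]
Tick 6: prefer B, take node from B; A=[orb,tile] B=[fin,axle] C=[hinge,joint,apple,beam,jar,node]
Tick 7: prefer A, take orb from A; A=[tile] B=[fin,axle] C=[hinge,joint,apple,beam,jar,node,orb]
Tick 8: prefer B, take fin from B; A=[tile] B=[axle] C=[hinge,joint,apple,beam,jar,node,orb,fin]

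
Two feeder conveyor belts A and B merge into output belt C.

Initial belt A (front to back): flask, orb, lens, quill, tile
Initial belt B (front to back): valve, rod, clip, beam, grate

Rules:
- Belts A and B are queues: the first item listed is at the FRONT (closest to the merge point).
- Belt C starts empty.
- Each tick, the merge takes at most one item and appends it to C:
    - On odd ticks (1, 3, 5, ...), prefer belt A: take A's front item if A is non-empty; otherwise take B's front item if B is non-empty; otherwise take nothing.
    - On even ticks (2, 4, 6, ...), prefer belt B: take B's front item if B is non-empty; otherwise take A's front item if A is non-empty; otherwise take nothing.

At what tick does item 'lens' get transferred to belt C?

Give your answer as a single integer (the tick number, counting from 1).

Tick 1: prefer A, take flask from A; A=[orb,lens,quill,tile] B=[valve,rod,clip,beam,grate] C=[flask]
Tick 2: prefer B, take valve from B; A=[orb,lens,quill,tile] B=[rod,clip,beam,grate] C=[flask,valve]
Tick 3: prefer A, take orb from A; A=[lens,quill,tile] B=[rod,clip,beam,grate] C=[flask,valve,orb]
Tick 4: prefer B, take rod from B; A=[lens,quill,tile] B=[clip,beam,grate] C=[flask,valve,orb,rod]
Tick 5: prefer A, take lens from A; A=[quill,tile] B=[clip,beam,grate] C=[flask,valve,orb,rod,lens]

Answer: 5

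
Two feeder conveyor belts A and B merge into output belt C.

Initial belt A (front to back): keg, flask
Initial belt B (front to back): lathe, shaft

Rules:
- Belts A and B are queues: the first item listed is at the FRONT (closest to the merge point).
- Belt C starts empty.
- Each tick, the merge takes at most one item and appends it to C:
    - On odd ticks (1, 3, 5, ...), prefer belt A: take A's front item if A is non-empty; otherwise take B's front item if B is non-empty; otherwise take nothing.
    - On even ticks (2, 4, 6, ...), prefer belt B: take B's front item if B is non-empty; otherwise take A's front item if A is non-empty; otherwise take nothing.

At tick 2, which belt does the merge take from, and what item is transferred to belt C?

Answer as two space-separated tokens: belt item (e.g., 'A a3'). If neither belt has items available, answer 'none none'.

Tick 1: prefer A, take keg from A; A=[flask] B=[lathe,shaft] C=[keg]
Tick 2: prefer B, take lathe from B; A=[flask] B=[shaft] C=[keg,lathe]

Answer: B lathe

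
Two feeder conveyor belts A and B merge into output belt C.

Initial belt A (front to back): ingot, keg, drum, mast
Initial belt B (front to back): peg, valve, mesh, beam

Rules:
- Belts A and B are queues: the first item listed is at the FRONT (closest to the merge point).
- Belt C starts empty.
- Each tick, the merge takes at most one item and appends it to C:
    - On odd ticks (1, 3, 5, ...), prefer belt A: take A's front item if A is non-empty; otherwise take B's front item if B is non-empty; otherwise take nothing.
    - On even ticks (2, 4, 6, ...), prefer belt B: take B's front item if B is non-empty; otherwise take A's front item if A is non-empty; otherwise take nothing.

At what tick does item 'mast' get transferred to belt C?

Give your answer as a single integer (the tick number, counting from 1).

Tick 1: prefer A, take ingot from A; A=[keg,drum,mast] B=[peg,valve,mesh,beam] C=[ingot]
Tick 2: prefer B, take peg from B; A=[keg,drum,mast] B=[valve,mesh,beam] C=[ingot,peg]
Tick 3: prefer A, take keg from A; A=[drum,mast] B=[valve,mesh,beam] C=[ingot,peg,keg]
Tick 4: prefer B, take valve from B; A=[drum,mast] B=[mesh,beam] C=[ingot,peg,keg,valve]
Tick 5: prefer A, take drum from A; A=[mast] B=[mesh,beam] C=[ingot,peg,keg,valve,drum]
Tick 6: prefer B, take mesh from B; A=[mast] B=[beam] C=[ingot,peg,keg,valve,drum,mesh]
Tick 7: prefer A, take mast from A; A=[-] B=[beam] C=[ingot,peg,keg,valve,drum,mesh,mast]

Answer: 7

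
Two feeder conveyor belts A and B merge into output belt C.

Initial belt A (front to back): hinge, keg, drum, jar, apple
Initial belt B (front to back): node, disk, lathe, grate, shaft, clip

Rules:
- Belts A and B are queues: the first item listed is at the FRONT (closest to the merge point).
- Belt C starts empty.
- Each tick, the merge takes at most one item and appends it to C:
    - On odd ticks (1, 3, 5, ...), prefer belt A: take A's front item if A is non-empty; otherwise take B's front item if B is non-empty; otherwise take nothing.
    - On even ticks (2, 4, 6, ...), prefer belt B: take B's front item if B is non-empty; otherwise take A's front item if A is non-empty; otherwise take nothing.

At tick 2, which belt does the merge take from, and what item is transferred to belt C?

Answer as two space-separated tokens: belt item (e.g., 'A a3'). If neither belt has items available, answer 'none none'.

Tick 1: prefer A, take hinge from A; A=[keg,drum,jar,apple] B=[node,disk,lathe,grate,shaft,clip] C=[hinge]
Tick 2: prefer B, take node from B; A=[keg,drum,jar,apple] B=[disk,lathe,grate,shaft,clip] C=[hinge,node]

Answer: B node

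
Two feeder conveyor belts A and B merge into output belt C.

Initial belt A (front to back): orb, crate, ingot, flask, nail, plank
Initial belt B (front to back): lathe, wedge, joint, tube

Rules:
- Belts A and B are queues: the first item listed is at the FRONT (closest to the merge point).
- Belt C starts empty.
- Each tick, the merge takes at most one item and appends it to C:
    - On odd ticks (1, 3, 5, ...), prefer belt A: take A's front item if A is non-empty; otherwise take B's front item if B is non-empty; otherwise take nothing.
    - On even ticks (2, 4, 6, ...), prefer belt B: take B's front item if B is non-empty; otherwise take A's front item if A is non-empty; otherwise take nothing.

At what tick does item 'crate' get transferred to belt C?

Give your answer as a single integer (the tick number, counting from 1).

Tick 1: prefer A, take orb from A; A=[crate,ingot,flask,nail,plank] B=[lathe,wedge,joint,tube] C=[orb]
Tick 2: prefer B, take lathe from B; A=[crate,ingot,flask,nail,plank] B=[wedge,joint,tube] C=[orb,lathe]
Tick 3: prefer A, take crate from A; A=[ingot,flask,nail,plank] B=[wedge,joint,tube] C=[orb,lathe,crate]

Answer: 3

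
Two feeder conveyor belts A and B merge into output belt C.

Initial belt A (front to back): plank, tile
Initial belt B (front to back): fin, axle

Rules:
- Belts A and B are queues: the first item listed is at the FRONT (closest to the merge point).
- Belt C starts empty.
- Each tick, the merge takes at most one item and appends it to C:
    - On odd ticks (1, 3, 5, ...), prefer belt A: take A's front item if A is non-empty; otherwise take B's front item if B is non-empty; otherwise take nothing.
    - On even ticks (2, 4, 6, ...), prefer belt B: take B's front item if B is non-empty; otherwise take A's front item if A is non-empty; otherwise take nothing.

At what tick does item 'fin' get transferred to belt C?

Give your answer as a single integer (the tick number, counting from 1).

Answer: 2

Derivation:
Tick 1: prefer A, take plank from A; A=[tile] B=[fin,axle] C=[plank]
Tick 2: prefer B, take fin from B; A=[tile] B=[axle] C=[plank,fin]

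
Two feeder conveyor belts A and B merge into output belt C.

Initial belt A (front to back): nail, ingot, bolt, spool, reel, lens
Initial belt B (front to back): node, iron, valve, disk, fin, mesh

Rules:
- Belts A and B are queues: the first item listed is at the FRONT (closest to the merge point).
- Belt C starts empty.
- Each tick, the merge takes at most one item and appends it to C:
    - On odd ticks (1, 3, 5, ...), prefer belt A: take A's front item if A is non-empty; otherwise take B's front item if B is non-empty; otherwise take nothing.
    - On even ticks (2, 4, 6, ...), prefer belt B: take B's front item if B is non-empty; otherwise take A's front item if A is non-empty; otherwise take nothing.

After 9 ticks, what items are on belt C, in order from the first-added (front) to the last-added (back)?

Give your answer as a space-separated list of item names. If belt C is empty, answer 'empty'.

Tick 1: prefer A, take nail from A; A=[ingot,bolt,spool,reel,lens] B=[node,iron,valve,disk,fin,mesh] C=[nail]
Tick 2: prefer B, take node from B; A=[ingot,bolt,spool,reel,lens] B=[iron,valve,disk,fin,mesh] C=[nail,node]
Tick 3: prefer A, take ingot from A; A=[bolt,spool,reel,lens] B=[iron,valve,disk,fin,mesh] C=[nail,node,ingot]
Tick 4: prefer B, take iron from B; A=[bolt,spool,reel,lens] B=[valve,disk,fin,mesh] C=[nail,node,ingot,iron]
Tick 5: prefer A, take bolt from A; A=[spool,reel,lens] B=[valve,disk,fin,mesh] C=[nail,node,ingot,iron,bolt]
Tick 6: prefer B, take valve from B; A=[spool,reel,lens] B=[disk,fin,mesh] C=[nail,node,ingot,iron,bolt,valve]
Tick 7: prefer A, take spool from A; A=[reel,lens] B=[disk,fin,mesh] C=[nail,node,ingot,iron,bolt,valve,spool]
Tick 8: prefer B, take disk from B; A=[reel,lens] B=[fin,mesh] C=[nail,node,ingot,iron,bolt,valve,spool,disk]
Tick 9: prefer A, take reel from A; A=[lens] B=[fin,mesh] C=[nail,node,ingot,iron,bolt,valve,spool,disk,reel]

Answer: nail node ingot iron bolt valve spool disk reel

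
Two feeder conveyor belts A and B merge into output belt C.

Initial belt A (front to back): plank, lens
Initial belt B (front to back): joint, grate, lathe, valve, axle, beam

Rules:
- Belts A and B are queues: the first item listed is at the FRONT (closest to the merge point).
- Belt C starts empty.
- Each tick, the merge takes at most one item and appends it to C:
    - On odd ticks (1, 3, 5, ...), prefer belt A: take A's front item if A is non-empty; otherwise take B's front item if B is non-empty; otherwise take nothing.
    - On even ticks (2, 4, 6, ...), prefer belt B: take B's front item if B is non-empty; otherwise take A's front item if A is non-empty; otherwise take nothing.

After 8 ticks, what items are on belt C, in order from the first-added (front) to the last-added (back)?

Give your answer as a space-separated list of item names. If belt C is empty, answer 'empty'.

Tick 1: prefer A, take plank from A; A=[lens] B=[joint,grate,lathe,valve,axle,beam] C=[plank]
Tick 2: prefer B, take joint from B; A=[lens] B=[grate,lathe,valve,axle,beam] C=[plank,joint]
Tick 3: prefer A, take lens from A; A=[-] B=[grate,lathe,valve,axle,beam] C=[plank,joint,lens]
Tick 4: prefer B, take grate from B; A=[-] B=[lathe,valve,axle,beam] C=[plank,joint,lens,grate]
Tick 5: prefer A, take lathe from B; A=[-] B=[valve,axle,beam] C=[plank,joint,lens,grate,lathe]
Tick 6: prefer B, take valve from B; A=[-] B=[axle,beam] C=[plank,joint,lens,grate,lathe,valve]
Tick 7: prefer A, take axle from B; A=[-] B=[beam] C=[plank,joint,lens,grate,lathe,valve,axle]
Tick 8: prefer B, take beam from B; A=[-] B=[-] C=[plank,joint,lens,grate,lathe,valve,axle,beam]

Answer: plank joint lens grate lathe valve axle beam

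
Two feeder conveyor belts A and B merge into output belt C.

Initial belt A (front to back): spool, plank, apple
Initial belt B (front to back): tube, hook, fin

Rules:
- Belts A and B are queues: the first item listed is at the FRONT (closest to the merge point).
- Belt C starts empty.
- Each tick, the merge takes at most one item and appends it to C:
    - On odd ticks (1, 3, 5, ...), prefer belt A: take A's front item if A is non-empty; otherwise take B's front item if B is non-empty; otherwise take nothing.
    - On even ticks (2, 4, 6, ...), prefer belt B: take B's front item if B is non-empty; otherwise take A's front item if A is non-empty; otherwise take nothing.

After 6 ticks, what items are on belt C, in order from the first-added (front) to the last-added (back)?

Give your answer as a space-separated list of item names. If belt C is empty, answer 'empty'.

Answer: spool tube plank hook apple fin

Derivation:
Tick 1: prefer A, take spool from A; A=[plank,apple] B=[tube,hook,fin] C=[spool]
Tick 2: prefer B, take tube from B; A=[plank,apple] B=[hook,fin] C=[spool,tube]
Tick 3: prefer A, take plank from A; A=[apple] B=[hook,fin] C=[spool,tube,plank]
Tick 4: prefer B, take hook from B; A=[apple] B=[fin] C=[spool,tube,plank,hook]
Tick 5: prefer A, take apple from A; A=[-] B=[fin] C=[spool,tube,plank,hook,apple]
Tick 6: prefer B, take fin from B; A=[-] B=[-] C=[spool,tube,plank,hook,apple,fin]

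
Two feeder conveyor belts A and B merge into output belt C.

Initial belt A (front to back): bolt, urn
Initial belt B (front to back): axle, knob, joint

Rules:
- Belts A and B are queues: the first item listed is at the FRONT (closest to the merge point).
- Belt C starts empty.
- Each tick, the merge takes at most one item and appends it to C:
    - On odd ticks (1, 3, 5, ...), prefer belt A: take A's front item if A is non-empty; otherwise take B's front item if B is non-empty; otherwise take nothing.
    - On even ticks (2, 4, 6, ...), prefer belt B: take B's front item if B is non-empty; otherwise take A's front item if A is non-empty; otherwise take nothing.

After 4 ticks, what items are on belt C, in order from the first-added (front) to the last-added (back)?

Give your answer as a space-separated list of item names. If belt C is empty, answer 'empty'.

Tick 1: prefer A, take bolt from A; A=[urn] B=[axle,knob,joint] C=[bolt]
Tick 2: prefer B, take axle from B; A=[urn] B=[knob,joint] C=[bolt,axle]
Tick 3: prefer A, take urn from A; A=[-] B=[knob,joint] C=[bolt,axle,urn]
Tick 4: prefer B, take knob from B; A=[-] B=[joint] C=[bolt,axle,urn,knob]

Answer: bolt axle urn knob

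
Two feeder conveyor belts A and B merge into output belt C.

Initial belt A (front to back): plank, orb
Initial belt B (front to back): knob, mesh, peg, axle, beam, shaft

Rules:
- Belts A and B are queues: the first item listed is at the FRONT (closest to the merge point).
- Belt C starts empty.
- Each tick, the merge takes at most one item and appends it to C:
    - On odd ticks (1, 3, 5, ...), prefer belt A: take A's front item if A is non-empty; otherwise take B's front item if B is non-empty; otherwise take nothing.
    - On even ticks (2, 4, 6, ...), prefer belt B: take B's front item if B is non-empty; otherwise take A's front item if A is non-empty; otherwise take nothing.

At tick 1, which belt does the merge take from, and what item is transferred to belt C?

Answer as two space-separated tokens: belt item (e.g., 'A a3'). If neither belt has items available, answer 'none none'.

Tick 1: prefer A, take plank from A; A=[orb] B=[knob,mesh,peg,axle,beam,shaft] C=[plank]

Answer: A plank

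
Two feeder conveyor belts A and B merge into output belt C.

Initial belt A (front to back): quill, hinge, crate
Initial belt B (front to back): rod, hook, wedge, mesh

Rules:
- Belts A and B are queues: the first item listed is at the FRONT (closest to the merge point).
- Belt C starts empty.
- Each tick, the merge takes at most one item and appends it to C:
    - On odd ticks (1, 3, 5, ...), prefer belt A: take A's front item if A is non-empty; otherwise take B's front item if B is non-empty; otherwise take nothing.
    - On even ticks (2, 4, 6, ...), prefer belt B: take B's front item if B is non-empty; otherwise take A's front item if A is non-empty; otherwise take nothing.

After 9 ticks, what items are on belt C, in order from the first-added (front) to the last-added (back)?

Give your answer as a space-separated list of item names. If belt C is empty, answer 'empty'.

Tick 1: prefer A, take quill from A; A=[hinge,crate] B=[rod,hook,wedge,mesh] C=[quill]
Tick 2: prefer B, take rod from B; A=[hinge,crate] B=[hook,wedge,mesh] C=[quill,rod]
Tick 3: prefer A, take hinge from A; A=[crate] B=[hook,wedge,mesh] C=[quill,rod,hinge]
Tick 4: prefer B, take hook from B; A=[crate] B=[wedge,mesh] C=[quill,rod,hinge,hook]
Tick 5: prefer A, take crate from A; A=[-] B=[wedge,mesh] C=[quill,rod,hinge,hook,crate]
Tick 6: prefer B, take wedge from B; A=[-] B=[mesh] C=[quill,rod,hinge,hook,crate,wedge]
Tick 7: prefer A, take mesh from B; A=[-] B=[-] C=[quill,rod,hinge,hook,crate,wedge,mesh]
Tick 8: prefer B, both empty, nothing taken; A=[-] B=[-] C=[quill,rod,hinge,hook,crate,wedge,mesh]
Tick 9: prefer A, both empty, nothing taken; A=[-] B=[-] C=[quill,rod,hinge,hook,crate,wedge,mesh]

Answer: quill rod hinge hook crate wedge mesh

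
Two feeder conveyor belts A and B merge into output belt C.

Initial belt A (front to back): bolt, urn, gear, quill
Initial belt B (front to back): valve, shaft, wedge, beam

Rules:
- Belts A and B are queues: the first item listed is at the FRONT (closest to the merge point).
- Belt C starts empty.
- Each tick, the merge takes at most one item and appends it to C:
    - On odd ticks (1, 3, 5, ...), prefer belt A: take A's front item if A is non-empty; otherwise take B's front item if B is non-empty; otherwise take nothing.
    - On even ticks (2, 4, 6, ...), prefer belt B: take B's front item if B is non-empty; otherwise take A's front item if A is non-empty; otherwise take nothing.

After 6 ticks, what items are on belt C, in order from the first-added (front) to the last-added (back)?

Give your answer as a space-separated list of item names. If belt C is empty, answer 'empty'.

Answer: bolt valve urn shaft gear wedge

Derivation:
Tick 1: prefer A, take bolt from A; A=[urn,gear,quill] B=[valve,shaft,wedge,beam] C=[bolt]
Tick 2: prefer B, take valve from B; A=[urn,gear,quill] B=[shaft,wedge,beam] C=[bolt,valve]
Tick 3: prefer A, take urn from A; A=[gear,quill] B=[shaft,wedge,beam] C=[bolt,valve,urn]
Tick 4: prefer B, take shaft from B; A=[gear,quill] B=[wedge,beam] C=[bolt,valve,urn,shaft]
Tick 5: prefer A, take gear from A; A=[quill] B=[wedge,beam] C=[bolt,valve,urn,shaft,gear]
Tick 6: prefer B, take wedge from B; A=[quill] B=[beam] C=[bolt,valve,urn,shaft,gear,wedge]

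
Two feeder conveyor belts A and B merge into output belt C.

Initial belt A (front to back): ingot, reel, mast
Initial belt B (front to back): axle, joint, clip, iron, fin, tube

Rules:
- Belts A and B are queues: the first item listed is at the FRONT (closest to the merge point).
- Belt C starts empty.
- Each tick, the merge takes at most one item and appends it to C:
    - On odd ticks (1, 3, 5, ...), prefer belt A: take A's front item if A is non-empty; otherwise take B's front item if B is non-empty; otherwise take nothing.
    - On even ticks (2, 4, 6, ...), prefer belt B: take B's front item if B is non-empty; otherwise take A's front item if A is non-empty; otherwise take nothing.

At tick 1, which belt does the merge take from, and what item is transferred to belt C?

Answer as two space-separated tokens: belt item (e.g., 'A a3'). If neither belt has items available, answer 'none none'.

Answer: A ingot

Derivation:
Tick 1: prefer A, take ingot from A; A=[reel,mast] B=[axle,joint,clip,iron,fin,tube] C=[ingot]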